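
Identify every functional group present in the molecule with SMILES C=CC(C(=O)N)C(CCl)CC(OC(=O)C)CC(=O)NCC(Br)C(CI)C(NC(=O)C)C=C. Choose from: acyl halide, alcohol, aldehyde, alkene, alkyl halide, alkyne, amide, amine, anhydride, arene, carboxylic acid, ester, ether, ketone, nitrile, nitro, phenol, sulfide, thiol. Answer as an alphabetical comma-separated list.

Taking each segment in turn:
  CH2=CH: C=C double bond → alkene.
  CH(CONH2): pendant –CONH2: carbonyl C bonded to C and N → amide.
  CH(CH2Cl): pendant –CH2X: halogen on sp³ carbon → alkyl halide.
  CH(OCOCH3): pendant –OC(=O)CH3: an acyloxy group → ester.
  CH2CONHCH2: –C(=O)–N– linkage → amide (the N is not an amine).
  CH(Br): halogen on an sp³ carbon → alkyl halide.
  CH(CH2I): pendant –CH2X: halogen on sp³ carbon → alkyl halide.
  CH(NHCOCH3): pendant –NHC(=O)CH3: N bonded to a carbonyl → amide (not amine).
  CH=CH2: C=C double bond → alkene.

alkene, alkyl halide, amide, ester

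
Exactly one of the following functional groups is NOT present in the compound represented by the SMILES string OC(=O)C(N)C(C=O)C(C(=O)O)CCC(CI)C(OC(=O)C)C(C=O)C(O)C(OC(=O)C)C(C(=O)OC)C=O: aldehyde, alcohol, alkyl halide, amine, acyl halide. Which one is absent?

acyl halide

alkyl halide: present (CH(CH2I) — pendant –CH2X: halogen on sp³ carbon → alkyl halide).
amine: present (CH(NH2) — –NH2 on an sp³ carbon with no adjacent C=O → amine).
alcohol: present (CH(OH) — –OH on an sp³ carbon → alcohol (secondary)).
aldehyde: present (CH(CHO) — pendant –CHO: carbonyl C bonded to C and H → aldehyde).
acyl halide: no segment matches this pattern.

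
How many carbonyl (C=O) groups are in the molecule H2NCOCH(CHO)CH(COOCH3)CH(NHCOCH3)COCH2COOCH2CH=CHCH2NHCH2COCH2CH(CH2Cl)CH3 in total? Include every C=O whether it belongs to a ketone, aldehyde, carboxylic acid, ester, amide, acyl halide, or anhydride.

H2NCO: amide, 1 C=O (running total 1).
CH(CHO): aldehyde, 1 C=O (running total 2).
CH(COOCH3): ester, 1 C=O (running total 3).
CH(NHCOCH3): amide, 1 C=O (running total 4).
CO: ketone, 1 C=O (running total 5).
CH2COOCH2: ester, 1 C=O (running total 6).
CO: ketone, 1 C=O (running total 7).

7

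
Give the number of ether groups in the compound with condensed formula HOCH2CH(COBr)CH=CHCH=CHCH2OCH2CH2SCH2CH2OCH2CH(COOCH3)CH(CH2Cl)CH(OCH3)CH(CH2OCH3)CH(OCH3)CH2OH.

Working along the chain:
  HOCH2: HO– on an sp³ carbon → alcohol.
  CH(COBr): pendant –C(=O)X: carbonyl C bonded to C and halogen → acyl halide.
  CH=CH: C=C double bond → alkene.
  CH=CH: C=C double bond → alkene.
  CH2OCH2: C–O–C with sp³ carbons on both sides and no adjacent C=O → ether.
  CH2SCH2: C–S–C linkage → sulfide (thioether).
  CH2OCH2: C–O–C with sp³ carbons on both sides and no adjacent C=O → ether.
  CH(COOCH3): pendant –COOCH3: carbonyl C bonded to C and –OCH3 → ester.
  CH(CH2Cl): pendant –CH2X: halogen on sp³ carbon → alkyl halide.
  CH(OCH3): pendant –OCH3: C–O–C with sp³ C, no adjacent C=O → ether.
  CH(CH2OCH3): pendant –CH2OCH3: C–O–C linkage → ether.
  CH(OCH3): pendant –OCH3: C–O–C with sp³ C, no adjacent C=O → ether.
  CH2OH: –OH on an sp³ carbon → alcohol.
Ether appears at: CH2OCH2, CH2OCH2, CH(OCH3), CH(CH2OCH3), CH(OCH3) → 5.

5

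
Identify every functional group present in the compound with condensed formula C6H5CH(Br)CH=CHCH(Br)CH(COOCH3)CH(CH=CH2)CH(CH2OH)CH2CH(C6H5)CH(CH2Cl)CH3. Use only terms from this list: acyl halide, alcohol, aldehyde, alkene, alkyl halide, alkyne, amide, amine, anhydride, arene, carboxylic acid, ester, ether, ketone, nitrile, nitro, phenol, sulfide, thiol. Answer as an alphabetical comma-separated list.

Taking each segment in turn:
  C6H5: C6H5– phenyl ring → arene.
  CH(Br): halogen on an sp³ carbon → alkyl halide.
  CH=CH: C=C double bond → alkene.
  CH(Br): halogen on an sp³ carbon → alkyl halide.
  CH(COOCH3): pendant –COOCH3: carbonyl C bonded to C and –OCH3 → ester.
  CH(CH=CH2): pendant –CH=CH2: C=C double bond → alkene.
  CH(CH2OH): pendant –CH2OH on an sp³ backbone C → alcohol.
  CH(C6H5): pendant –C6H5: benzene ring → arene.
  CH(CH2Cl): pendant –CH2X: halogen on sp³ carbon → alkyl halide.

alcohol, alkene, alkyl halide, arene, ester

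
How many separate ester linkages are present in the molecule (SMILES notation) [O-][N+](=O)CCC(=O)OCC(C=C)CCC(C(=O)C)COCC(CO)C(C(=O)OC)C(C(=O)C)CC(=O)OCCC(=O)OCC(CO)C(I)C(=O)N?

4

Working along the chain:
  O2NCH2: –NO2 on carbon → nitro group.
  CH2COOCH2: –C(=O)–O–C with C on the carbonyl side → ester.
  CH(CH=CH2): pendant –CH=CH2: C=C double bond → alkene.
  CH(COCH3): pendant –COCH3: carbonyl C bonded to two carbons → ketone.
  CH2OCH2: C–O–C with sp³ carbons on both sides and no adjacent C=O → ether.
  CH(CH2OH): pendant –CH2OH on an sp³ backbone C → alcohol.
  CH(COOCH3): pendant –COOCH3: carbonyl C bonded to C and –OCH3 → ester.
  CH(COCH3): pendant –COCH3: carbonyl C bonded to two carbons → ketone.
  CH2COOCH2: –C(=O)–O–C with C on the carbonyl side → ester.
  CH2COOCH2: –C(=O)–O–C with C on the carbonyl side → ester.
  CH(CH2OH): pendant –CH2OH on an sp³ backbone C → alcohol.
  CH(I): halogen on an sp³ carbon → alkyl halide.
  CONH2: –C(=O)NH2: carbonyl C bonded to C and to N → amide (the N is not a separate amine).
Ester appears at: CH2COOCH2, CH(COOCH3), CH2COOCH2, CH2COOCH2 → 4.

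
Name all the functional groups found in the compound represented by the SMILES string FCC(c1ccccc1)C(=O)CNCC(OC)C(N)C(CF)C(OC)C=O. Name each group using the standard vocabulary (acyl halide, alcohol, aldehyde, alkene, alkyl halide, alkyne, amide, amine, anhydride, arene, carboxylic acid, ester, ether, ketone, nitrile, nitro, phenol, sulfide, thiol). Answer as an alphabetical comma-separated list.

Reading the structure from left to right:
  FCH2: halogen on an sp³ carbon → alkyl halide.
  CH(C6H5): pendant –C6H5: benzene ring → arene.
  CO: –C(=O)– with carbon on both sides → ketone.
  CH2NHCH2: C–N–C with sp³ carbons and no adjacent C=O → amine (secondary).
  CH(OCH3): pendant –OCH3: C–O–C with sp³ C, no adjacent C=O → ether.
  CH(NH2): –NH2 on an sp³ carbon with no adjacent C=O → amine.
  CH(CH2F): pendant –CH2X: halogen on sp³ carbon → alkyl halide.
  CH(OCH3): pendant –OCH3: C–O–C with sp³ C, no adjacent C=O → ether.
  CHO: terminal –CHO: carbonyl C bonded to H and C → aldehyde.

aldehyde, alkyl halide, amine, arene, ether, ketone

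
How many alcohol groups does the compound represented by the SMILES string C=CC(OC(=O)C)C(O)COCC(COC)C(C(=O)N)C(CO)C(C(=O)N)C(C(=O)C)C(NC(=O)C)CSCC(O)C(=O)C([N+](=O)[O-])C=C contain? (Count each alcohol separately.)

3

Working along the chain:
  CH2=CH: C=C double bond → alkene.
  CH(OCOCH3): pendant –OC(=O)CH3: an acyloxy group → ester.
  CH(OH): –OH on an sp³ carbon → alcohol (secondary).
  CH2OCH2: C–O–C with sp³ carbons on both sides and no adjacent C=O → ether.
  CH(CH2OCH3): pendant –CH2OCH3: C–O–C linkage → ether.
  CH(CONH2): pendant –CONH2: carbonyl C bonded to C and N → amide.
  CH(CH2OH): pendant –CH2OH on an sp³ backbone C → alcohol.
  CH(CONH2): pendant –CONH2: carbonyl C bonded to C and N → amide.
  CH(COCH3): pendant –COCH3: carbonyl C bonded to two carbons → ketone.
  CH(NHCOCH3): pendant –NHC(=O)CH3: N bonded to a carbonyl → amide (not amine).
  CH2SCH2: C–S–C linkage → sulfide (thioether).
  CH(OH): –OH on an sp³ carbon → alcohol (secondary).
  CO: –C(=O)– with carbon on both sides → ketone.
  CH(NO2): –NO2 on an sp³ carbon → nitro (the N=O is not a carbonyl).
  CH=CH2: C=C double bond → alkene.
Alcohol appears at: CH(OH), CH(CH2OH), CH(OH) → 3.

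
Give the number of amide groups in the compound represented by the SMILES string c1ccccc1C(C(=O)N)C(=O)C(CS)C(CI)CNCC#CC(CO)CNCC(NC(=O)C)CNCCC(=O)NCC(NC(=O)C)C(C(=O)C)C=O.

C6H5– phenyl ring → arene.
pendant –CONH2: carbonyl C bonded to C and N → amide.
–C(=O)– with carbon on both sides → ketone.
pendant –CH2SH → thiol.
pendant –CH2X: halogen on sp³ carbon → alkyl halide.
C–N–C with sp³ carbons and no adjacent C=O → amine (secondary).
C≡C triple bond → alkyne.
pendant –CH2OH on an sp³ backbone C → alcohol.
C–N–C with sp³ carbons and no adjacent C=O → amine (secondary).
pendant –NHC(=O)CH3: N bonded to a carbonyl → amide (not amine).
C–N–C with sp³ carbons and no adjacent C=O → amine (secondary).
–C(=O)–N– linkage → amide (the N is not an amine).
pendant –NHC(=O)CH3: N bonded to a carbonyl → amide (not amine).
pendant –COCH3: carbonyl C bonded to two carbons → ketone.
terminal –CHO: carbonyl C bonded to H and C → aldehyde.
Amide appears at: CH(CONH2), CH(NHCOCH3), CH2CONHCH2, CH(NHCOCH3) → 4.

4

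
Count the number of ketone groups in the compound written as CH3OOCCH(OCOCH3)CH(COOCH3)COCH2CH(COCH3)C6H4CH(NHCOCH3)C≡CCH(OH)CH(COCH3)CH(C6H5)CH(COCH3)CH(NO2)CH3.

CH3O–C(=O)–: carbonyl C bonded to C and to –OCH3 → ester (not ketone + ether).
pendant –OC(=O)CH3: an acyloxy group → ester.
pendant –COOCH3: carbonyl C bonded to C and –OCH3 → ester.
–C(=O)– with carbon on both sides → ketone.
pendant –COCH3: carbonyl C bonded to two carbons → ketone.
para-disubstituted benzene ring → arene.
pendant –NHC(=O)CH3: N bonded to a carbonyl → amide (not amine).
C≡C triple bond → alkyne.
–OH on an sp³ carbon → alcohol (secondary).
pendant –COCH3: carbonyl C bonded to two carbons → ketone.
pendant –C6H5: benzene ring → arene.
pendant –COCH3: carbonyl C bonded to two carbons → ketone.
–NO2 on an sp³ carbon → nitro (the N=O is not a carbonyl).
Ketone appears at: CO, CH(COCH3), CH(COCH3), CH(COCH3) → 4.

4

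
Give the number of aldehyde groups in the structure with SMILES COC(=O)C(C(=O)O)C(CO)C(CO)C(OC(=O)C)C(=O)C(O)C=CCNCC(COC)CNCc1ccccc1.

Taking each segment in turn:
  CH3OOC: CH3O–C(=O)–: carbonyl C bonded to C and to –OCH3 → ester (not ketone + ether).
  CH(COOH): pendant –COOH: carbonyl C bonded to C and –OH → carboxylic acid.
  CH(CH2OH): pendant –CH2OH on an sp³ backbone C → alcohol.
  CH(CH2OH): pendant –CH2OH on an sp³ backbone C → alcohol.
  CH(OCOCH3): pendant –OC(=O)CH3: an acyloxy group → ester.
  CO: –C(=O)– with carbon on both sides → ketone.
  CH(OH): –OH on an sp³ carbon → alcohol (secondary).
  CH=CH: C=C double bond → alkene.
  CH2NHCH2: C–N–C with sp³ carbons and no adjacent C=O → amine (secondary).
  CH(CH2OCH3): pendant –CH2OCH3: C–O–C linkage → ether.
  CH2NHCH2: C–N–C with sp³ carbons and no adjacent C=O → amine (secondary).
  C6H5: –C6H5 phenyl ring → arene.
No segment is a aldehyde: CH3OOC is ester, not aldehyde; CH(COOH) is carboxylic acid, not aldehyde; CH(OCOCH3) is ester, not aldehyde. → 0.

0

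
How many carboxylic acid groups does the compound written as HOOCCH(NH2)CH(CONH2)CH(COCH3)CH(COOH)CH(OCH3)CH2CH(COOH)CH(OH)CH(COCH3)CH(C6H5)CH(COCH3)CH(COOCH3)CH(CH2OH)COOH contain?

4

Taking each segment in turn:
  HOOC: –COOH: carbonyl C bonded to –OH and C → carboxylic acid (the –OH is not a separate alcohol).
  CH(NH2): –NH2 on an sp³ carbon with no adjacent C=O → amine.
  CH(CONH2): pendant –CONH2: carbonyl C bonded to C and N → amide.
  CH(COCH3): pendant –COCH3: carbonyl C bonded to two carbons → ketone.
  CH(COOH): pendant –COOH: carbonyl C bonded to C and –OH → carboxylic acid.
  CH(OCH3): pendant –OCH3: C–O–C with sp³ C, no adjacent C=O → ether.
  CH(COOH): pendant –COOH: carbonyl C bonded to C and –OH → carboxylic acid.
  CH(OH): –OH on an sp³ carbon → alcohol (secondary).
  CH(COCH3): pendant –COCH3: carbonyl C bonded to two carbons → ketone.
  CH(C6H5): pendant –C6H5: benzene ring → arene.
  CH(COCH3): pendant –COCH3: carbonyl C bonded to two carbons → ketone.
  CH(COOCH3): pendant –COOCH3: carbonyl C bonded to C and –OCH3 → ester.
  CH(CH2OH): pendant –CH2OH on an sp³ backbone C → alcohol.
  COOH: –COOH: carbonyl C bonded to –OH and C → carboxylic acid (the –OH is not a separate alcohol).
Carboxylic acid appears at: HOOC, CH(COOH), CH(COOH), COOH → 4.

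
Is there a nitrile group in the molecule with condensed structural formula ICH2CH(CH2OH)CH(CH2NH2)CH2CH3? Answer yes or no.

halogen on an sp³ carbon → alkyl halide.
pendant –CH2OH on an sp³ backbone C → alcohol.
pendant –CH2NH2: N on sp³ C, no adjacent C=O → amine.
The groups actually present are: alcohol, alkyl halide, amine.

no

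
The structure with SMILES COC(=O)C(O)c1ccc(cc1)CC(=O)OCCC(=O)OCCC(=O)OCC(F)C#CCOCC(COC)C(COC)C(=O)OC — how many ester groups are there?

Reading the structure from left to right:
  CH3OOC: CH3O–C(=O)–: carbonyl C bonded to C and to –OCH3 → ester (not ketone + ether).
  CH(OH): –OH on an sp³ carbon → alcohol (secondary).
  C6H4: para-disubstituted benzene ring → arene.
  CH2COOCH2: –C(=O)–O–C with C on the carbonyl side → ester.
  CH2COOCH2: –C(=O)–O–C with C on the carbonyl side → ester.
  CH2COOCH2: –C(=O)–O–C with C on the carbonyl side → ester.
  CH(F): halogen on an sp³ carbon → alkyl halide.
  C≡C: C≡C triple bond → alkyne.
  CH2OCH2: C–O–C with sp³ carbons on both sides and no adjacent C=O → ether.
  CH(CH2OCH3): pendant –CH2OCH3: C–O–C linkage → ether.
  CH(CH2OCH3): pendant –CH2OCH3: C–O–C linkage → ether.
  COOCH3: –C(=O)OCH3: carbonyl C bonded to C and to –OCH3 → ester (not ketone + ether).
Ester appears at: CH3OOC, CH2COOCH2, CH2COOCH2, CH2COOCH2, COOCH3 → 5.

5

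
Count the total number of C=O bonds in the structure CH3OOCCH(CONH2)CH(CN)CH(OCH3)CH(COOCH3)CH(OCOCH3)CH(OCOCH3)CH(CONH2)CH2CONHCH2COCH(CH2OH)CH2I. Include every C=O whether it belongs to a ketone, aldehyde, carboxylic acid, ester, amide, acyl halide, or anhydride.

8

CH3OOC: ester, 1 C=O (running total 1).
CH(CONH2): amide, 1 C=O (running total 2).
CH(COOCH3): ester, 1 C=O (running total 3).
CH(OCOCH3): ester, 1 C=O (running total 4).
CH(OCOCH3): ester, 1 C=O (running total 5).
CH(CONH2): amide, 1 C=O (running total 6).
CH2CONHCH2: amide, 1 C=O (running total 7).
CO: ketone, 1 C=O (running total 8).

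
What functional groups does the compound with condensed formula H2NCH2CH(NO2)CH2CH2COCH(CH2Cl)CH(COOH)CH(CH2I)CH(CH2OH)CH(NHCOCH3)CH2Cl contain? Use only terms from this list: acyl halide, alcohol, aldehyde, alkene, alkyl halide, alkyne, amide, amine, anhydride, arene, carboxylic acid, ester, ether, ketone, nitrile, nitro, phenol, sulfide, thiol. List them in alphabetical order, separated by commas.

alcohol, alkyl halide, amide, amine, carboxylic acid, ketone, nitro

Working along the chain:
  H2NCH2: –NH2 on an sp³ carbon with no adjacent C=O → amine.
  CH(NO2): –NO2 on an sp³ carbon → nitro (the N=O is not a carbonyl).
  CO: –C(=O)– with carbon on both sides → ketone.
  CH(CH2Cl): pendant –CH2X: halogen on sp³ carbon → alkyl halide.
  CH(COOH): pendant –COOH: carbonyl C bonded to C and –OH → carboxylic acid.
  CH(CH2I): pendant –CH2X: halogen on sp³ carbon → alkyl halide.
  CH(CH2OH): pendant –CH2OH on an sp³ backbone C → alcohol.
  CH(NHCOCH3): pendant –NHC(=O)CH3: N bonded to a carbonyl → amide (not amine).
  CH2Cl: halogen on an sp³ carbon → alkyl halide.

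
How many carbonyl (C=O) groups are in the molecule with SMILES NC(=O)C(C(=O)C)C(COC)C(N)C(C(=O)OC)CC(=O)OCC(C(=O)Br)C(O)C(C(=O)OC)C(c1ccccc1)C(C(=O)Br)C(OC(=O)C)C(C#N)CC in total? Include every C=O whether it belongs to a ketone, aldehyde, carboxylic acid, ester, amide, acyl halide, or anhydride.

H2NCO: amide, 1 C=O (running total 1).
CH(COCH3): ketone, 1 C=O (running total 2).
CH(COOCH3): ester, 1 C=O (running total 3).
CH2COOCH2: ester, 1 C=O (running total 4).
CH(COBr): acyl halide, 1 C=O (running total 5).
CH(COOCH3): ester, 1 C=O (running total 6).
CH(COBr): acyl halide, 1 C=O (running total 7).
CH(OCOCH3): ester, 1 C=O (running total 8).

8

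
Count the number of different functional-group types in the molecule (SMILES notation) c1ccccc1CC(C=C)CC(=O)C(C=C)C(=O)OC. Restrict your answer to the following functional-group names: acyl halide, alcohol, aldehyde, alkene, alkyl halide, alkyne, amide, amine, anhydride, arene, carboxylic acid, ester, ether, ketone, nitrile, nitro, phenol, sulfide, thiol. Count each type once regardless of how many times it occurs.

Working along the chain:
  C6H5: C6H5– phenyl ring → arene.
  CH(CH=CH2): pendant –CH=CH2: C=C double bond → alkene.
  CO: –C(=O)– with carbon on both sides → ketone.
  CH(CH=CH2): pendant –CH=CH2: C=C double bond → alkene.
  COOCH3: –C(=O)OCH3: carbonyl C bonded to C and to –OCH3 → ester (not ketone + ether).
Distinct types present: alkene, arene, ester, ketone.

4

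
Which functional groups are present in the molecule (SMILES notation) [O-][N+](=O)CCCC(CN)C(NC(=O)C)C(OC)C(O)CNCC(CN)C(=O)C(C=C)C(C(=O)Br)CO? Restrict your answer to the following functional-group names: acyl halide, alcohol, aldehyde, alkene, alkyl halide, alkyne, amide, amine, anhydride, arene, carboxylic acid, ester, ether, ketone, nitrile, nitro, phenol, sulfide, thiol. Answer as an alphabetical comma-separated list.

Working along the chain:
  O2NCH2: –NO2 on carbon → nitro group.
  CH(CH2NH2): pendant –CH2NH2: N on sp³ C, no adjacent C=O → amine.
  CH(NHCOCH3): pendant –NHC(=O)CH3: N bonded to a carbonyl → amide (not amine).
  CH(OCH3): pendant –OCH3: C–O–C with sp³ C, no adjacent C=O → ether.
  CH(OH): –OH on an sp³ carbon → alcohol (secondary).
  CH2NHCH2: C–N–C with sp³ carbons and no adjacent C=O → amine (secondary).
  CH(CH2NH2): pendant –CH2NH2: N on sp³ C, no adjacent C=O → amine.
  CO: –C(=O)– with carbon on both sides → ketone.
  CH(CH=CH2): pendant –CH=CH2: C=C double bond → alkene.
  CH(COBr): pendant –C(=O)X: carbonyl C bonded to C and halogen → acyl halide.
  CH2OH: –OH on an sp³ carbon → alcohol.

acyl halide, alcohol, alkene, amide, amine, ether, ketone, nitro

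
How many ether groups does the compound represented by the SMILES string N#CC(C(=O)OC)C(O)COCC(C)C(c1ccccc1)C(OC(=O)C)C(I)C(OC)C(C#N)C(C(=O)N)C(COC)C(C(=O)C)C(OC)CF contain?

4

N≡C–: carbon triple-bonded to nitrogen → nitrile.
pendant –COOCH3: carbonyl C bonded to C and –OCH3 → ester.
–OH on an sp³ carbon → alcohol (secondary).
C–O–C with sp³ carbons on both sides and no adjacent C=O → ether.
pendant –C6H5: benzene ring → arene.
pendant –OC(=O)CH3: an acyloxy group → ester.
halogen on an sp³ carbon → alkyl halide.
pendant –OCH3: C–O–C with sp³ C, no adjacent C=O → ether.
pendant –C≡N: nitrile.
pendant –CONH2: carbonyl C bonded to C and N → amide.
pendant –CH2OCH3: C–O–C linkage → ether.
pendant –COCH3: carbonyl C bonded to two carbons → ketone.
pendant –OCH3: C–O–C with sp³ C, no adjacent C=O → ether.
halogen on an sp³ carbon → alkyl halide.
Ether appears at: CH2OCH2, CH(OCH3), CH(CH2OCH3), CH(OCH3) → 4.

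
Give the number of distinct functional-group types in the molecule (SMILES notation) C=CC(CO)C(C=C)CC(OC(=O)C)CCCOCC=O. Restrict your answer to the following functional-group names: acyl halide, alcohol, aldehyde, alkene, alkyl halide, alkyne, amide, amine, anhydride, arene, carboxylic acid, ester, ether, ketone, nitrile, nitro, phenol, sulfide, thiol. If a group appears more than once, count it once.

5

C=C double bond → alkene.
pendant –CH2OH on an sp³ backbone C → alcohol.
pendant –CH=CH2: C=C double bond → alkene.
pendant –OC(=O)CH3: an acyloxy group → ester.
C–O–C with sp³ carbons on both sides and no adjacent C=O → ether.
terminal –CHO: carbonyl C bonded to H and C → aldehyde.
Distinct types present: alcohol, aldehyde, alkene, ester, ether.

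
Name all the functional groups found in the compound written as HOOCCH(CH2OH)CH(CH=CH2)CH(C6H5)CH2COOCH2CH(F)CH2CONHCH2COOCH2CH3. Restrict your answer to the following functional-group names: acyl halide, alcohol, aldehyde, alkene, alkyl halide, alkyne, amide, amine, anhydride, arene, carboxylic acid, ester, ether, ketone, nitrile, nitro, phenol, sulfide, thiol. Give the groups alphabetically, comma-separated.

alcohol, alkene, alkyl halide, amide, arene, carboxylic acid, ester

Taking each segment in turn:
  HOOC: –COOH: carbonyl C bonded to –OH and C → carboxylic acid (the –OH is not a separate alcohol).
  CH(CH2OH): pendant –CH2OH on an sp³ backbone C → alcohol.
  CH(CH=CH2): pendant –CH=CH2: C=C double bond → alkene.
  CH(C6H5): pendant –C6H5: benzene ring → arene.
  CH2COOCH2: –C(=O)–O–C with C on the carbonyl side → ester.
  CH(F): halogen on an sp³ carbon → alkyl halide.
  CH2CONHCH2: –C(=O)–N– linkage → amide (the N is not an amine).
  COOCH2CH3: –C(=O)OCH2CH3: carbonyl C bonded to C and to –OEt → ester.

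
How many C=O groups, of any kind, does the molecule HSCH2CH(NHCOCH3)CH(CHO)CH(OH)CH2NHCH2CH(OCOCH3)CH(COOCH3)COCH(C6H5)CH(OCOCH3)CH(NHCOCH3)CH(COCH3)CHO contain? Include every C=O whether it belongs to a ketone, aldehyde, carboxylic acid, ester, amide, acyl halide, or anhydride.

9

CH(NHCOCH3): amide, 1 C=O (running total 1).
CH(CHO): aldehyde, 1 C=O (running total 2).
CH(OCOCH3): ester, 1 C=O (running total 3).
CH(COOCH3): ester, 1 C=O (running total 4).
CO: ketone, 1 C=O (running total 5).
CH(OCOCH3): ester, 1 C=O (running total 6).
CH(NHCOCH3): amide, 1 C=O (running total 7).
CH(COCH3): ketone, 1 C=O (running total 8).
CHO: aldehyde, 1 C=O (running total 9).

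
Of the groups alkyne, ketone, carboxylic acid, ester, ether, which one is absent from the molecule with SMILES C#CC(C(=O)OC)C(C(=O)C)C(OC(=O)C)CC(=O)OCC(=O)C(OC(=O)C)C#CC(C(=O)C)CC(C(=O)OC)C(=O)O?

ether

carboxylic acid: present (COOH — –COOH: carbonyl C bonded to –OH and C → carboxylic acid (the –OH is not a separate alcohol)).
alkyne: present (HC≡C — C≡C triple bond → alkyne).
ketone: present (CH(COCH3) — pendant –COCH3: carbonyl C bonded to two carbons → ketone).
ester: present (CH(COOCH3) — pendant –COOCH3: carbonyl C bonded to C and –OCH3 → ester).
ether: absent. In each of CH(COOCH3), CH(OCOCH3) and CH2COOCH2, the C–O–C oxygen is adjacent to a C=O, so it belongs to an ester, not an ether.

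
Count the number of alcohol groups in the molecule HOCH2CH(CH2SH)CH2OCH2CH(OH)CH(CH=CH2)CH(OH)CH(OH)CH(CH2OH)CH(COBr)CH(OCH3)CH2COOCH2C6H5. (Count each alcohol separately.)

HO– on an sp³ carbon → alcohol.
pendant –CH2SH → thiol.
C–O–C with sp³ carbons on both sides and no adjacent C=O → ether.
–OH on an sp³ carbon → alcohol (secondary).
pendant –CH=CH2: C=C double bond → alkene.
–OH on an sp³ carbon → alcohol (secondary).
–OH on an sp³ carbon → alcohol (secondary).
pendant –CH2OH on an sp³ backbone C → alcohol.
pendant –C(=O)X: carbonyl C bonded to C and halogen → acyl halide.
pendant –OCH3: C–O–C with sp³ C, no adjacent C=O → ether.
–C(=O)–O–C with C on the carbonyl side → ester.
–C6H5 phenyl ring → arene.
Alcohol appears at: HOCH2, CH(OH), CH(OH), CH(OH), CH(CH2OH) → 5.

5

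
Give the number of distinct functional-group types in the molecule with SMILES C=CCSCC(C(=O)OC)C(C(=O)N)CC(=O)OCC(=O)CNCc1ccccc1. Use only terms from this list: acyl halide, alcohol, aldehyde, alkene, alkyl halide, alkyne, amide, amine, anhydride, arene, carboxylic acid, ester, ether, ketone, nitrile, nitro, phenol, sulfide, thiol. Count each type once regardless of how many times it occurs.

Reading the structure from left to right:
  CH2=CH: C=C double bond → alkene.
  CH2SCH2: C–S–C linkage → sulfide (thioether).
  CH(COOCH3): pendant –COOCH3: carbonyl C bonded to C and –OCH3 → ester.
  CH(CONH2): pendant –CONH2: carbonyl C bonded to C and N → amide.
  CH2COOCH2: –C(=O)–O–C with C on the carbonyl side → ester.
  CO: –C(=O)– with carbon on both sides → ketone.
  CH2NHCH2: C–N–C with sp³ carbons and no adjacent C=O → amine (secondary).
  C6H5: –C6H5 phenyl ring → arene.
Distinct types present: alkene, amide, amine, arene, ester, ketone, sulfide.

7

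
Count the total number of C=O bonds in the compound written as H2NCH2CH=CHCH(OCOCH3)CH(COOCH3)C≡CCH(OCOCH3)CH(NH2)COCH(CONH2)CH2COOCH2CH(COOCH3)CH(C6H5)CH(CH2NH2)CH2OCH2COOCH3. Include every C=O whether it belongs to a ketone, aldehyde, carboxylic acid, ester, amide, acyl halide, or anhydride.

8

CH(OCOCH3): ester, 1 C=O (running total 1).
CH(COOCH3): ester, 1 C=O (running total 2).
CH(OCOCH3): ester, 1 C=O (running total 3).
CO: ketone, 1 C=O (running total 4).
CH(CONH2): amide, 1 C=O (running total 5).
CH2COOCH2: ester, 1 C=O (running total 6).
CH(COOCH3): ester, 1 C=O (running total 7).
COOCH3: ester, 1 C=O (running total 8).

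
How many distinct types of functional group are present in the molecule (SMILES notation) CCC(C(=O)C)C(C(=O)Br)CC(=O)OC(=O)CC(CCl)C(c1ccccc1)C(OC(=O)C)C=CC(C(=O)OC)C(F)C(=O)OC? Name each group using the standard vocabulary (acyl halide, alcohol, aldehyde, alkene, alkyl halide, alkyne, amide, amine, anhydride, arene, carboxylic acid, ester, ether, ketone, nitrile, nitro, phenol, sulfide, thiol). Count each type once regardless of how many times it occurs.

7

pendant –COCH3: carbonyl C bonded to two carbons → ketone.
pendant –C(=O)X: carbonyl C bonded to C and halogen → acyl halide.
two acyl groups sharing one oxygen, –C(=O)–O–C(=O)– → anhydride.
pendant –CH2X: halogen on sp³ carbon → alkyl halide.
pendant –C6H5: benzene ring → arene.
pendant –OC(=O)CH3: an acyloxy group → ester.
C=C double bond → alkene.
pendant –COOCH3: carbonyl C bonded to C and –OCH3 → ester.
halogen on an sp³ carbon → alkyl halide.
–C(=O)OCH3: carbonyl C bonded to C and to –OCH3 → ester (not ketone + ether).
Distinct types present: acyl halide, alkene, alkyl halide, anhydride, arene, ester, ketone.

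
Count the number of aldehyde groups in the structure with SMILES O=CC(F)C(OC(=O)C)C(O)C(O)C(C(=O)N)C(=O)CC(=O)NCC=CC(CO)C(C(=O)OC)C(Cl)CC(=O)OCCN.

1

Reading the structure from left to right:
  OHC: terminal –CHO: carbonyl C bonded to H and C → aldehyde.
  CH(F): halogen on an sp³ carbon → alkyl halide.
  CH(OCOCH3): pendant –OC(=O)CH3: an acyloxy group → ester.
  CH(OH): –OH on an sp³ carbon → alcohol (secondary).
  CH(OH): –OH on an sp³ carbon → alcohol (secondary).
  CH(CONH2): pendant –CONH2: carbonyl C bonded to C and N → amide.
  CO: –C(=O)– with carbon on both sides → ketone.
  CH2CONHCH2: –C(=O)–N– linkage → amide (the N is not an amine).
  CH=CH: C=C double bond → alkene.
  CH(CH2OH): pendant –CH2OH on an sp³ backbone C → alcohol.
  CH(COOCH3): pendant –COOCH3: carbonyl C bonded to C and –OCH3 → ester.
  CH(Cl): halogen on an sp³ carbon → alkyl halide.
  CH2COOCH2: –C(=O)–O–C with C on the carbonyl side → ester.
  CH2NH2: –NH2 on an sp³ carbon with no adjacent C=O → amine.
Aldehyde appears at: OHC → 1.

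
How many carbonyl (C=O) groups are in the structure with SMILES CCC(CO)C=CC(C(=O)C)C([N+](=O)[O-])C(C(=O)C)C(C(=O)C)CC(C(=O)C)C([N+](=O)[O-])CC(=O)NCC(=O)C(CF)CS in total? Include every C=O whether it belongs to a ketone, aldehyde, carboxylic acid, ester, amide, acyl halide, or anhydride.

CH(COCH3): ketone, 1 C=O (running total 1).
CH(COCH3): ketone, 1 C=O (running total 2).
CH(COCH3): ketone, 1 C=O (running total 3).
CH(COCH3): ketone, 1 C=O (running total 4).
CH2CONHCH2: amide, 1 C=O (running total 5).
CO: ketone, 1 C=O (running total 6).

6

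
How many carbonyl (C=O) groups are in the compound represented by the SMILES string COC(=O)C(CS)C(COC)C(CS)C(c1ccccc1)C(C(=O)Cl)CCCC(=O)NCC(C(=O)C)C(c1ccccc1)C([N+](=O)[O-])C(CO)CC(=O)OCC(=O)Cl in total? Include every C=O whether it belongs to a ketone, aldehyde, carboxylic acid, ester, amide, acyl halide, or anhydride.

CH3OOC: ester, 1 C=O (running total 1).
CH(COCl): acyl halide, 1 C=O (running total 2).
CH2CONHCH2: amide, 1 C=O (running total 3).
CH(COCH3): ketone, 1 C=O (running total 4).
CH2COOCH2: ester, 1 C=O (running total 5).
COCl: acyl halide, 1 C=O (running total 6).

6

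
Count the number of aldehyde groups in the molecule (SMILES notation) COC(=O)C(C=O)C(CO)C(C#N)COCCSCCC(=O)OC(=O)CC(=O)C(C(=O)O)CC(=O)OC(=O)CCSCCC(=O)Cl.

1

Working along the chain:
  CH3OOC: CH3O–C(=O)–: carbonyl C bonded to C and to –OCH3 → ester (not ketone + ether).
  CH(CHO): pendant –CHO: carbonyl C bonded to C and H → aldehyde.
  CH(CH2OH): pendant –CH2OH on an sp³ backbone C → alcohol.
  CH(CN): pendant –C≡N: nitrile.
  CH2OCH2: C–O–C with sp³ carbons on both sides and no adjacent C=O → ether.
  CH2SCH2: C–S–C linkage → sulfide (thioether).
  CH2CO-O-COCH2: two acyl groups sharing one oxygen, –C(=O)–O–C(=O)– → anhydride.
  CO: –C(=O)– with carbon on both sides → ketone.
  CH(COOH): pendant –COOH: carbonyl C bonded to C and –OH → carboxylic acid.
  CH2CO-O-COCH2: two acyl groups sharing one oxygen, –C(=O)–O–C(=O)– → anhydride.
  CH2SCH2: C–S–C linkage → sulfide (thioether).
  COCl: –C(=O)Cl: carbonyl C bonded to C and to a halogen → acyl halide (not alkyl halide).
Aldehyde appears at: CH(CHO) → 1.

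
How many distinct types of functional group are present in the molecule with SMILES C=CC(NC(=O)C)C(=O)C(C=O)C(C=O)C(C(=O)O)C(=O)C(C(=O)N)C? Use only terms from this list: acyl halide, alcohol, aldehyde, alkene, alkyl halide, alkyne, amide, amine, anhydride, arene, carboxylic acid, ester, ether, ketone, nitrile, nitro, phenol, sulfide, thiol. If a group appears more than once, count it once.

Working along the chain:
  CH2=CH: C=C double bond → alkene.
  CH(NHCOCH3): pendant –NHC(=O)CH3: N bonded to a carbonyl → amide (not amine).
  CO: –C(=O)– with carbon on both sides → ketone.
  CH(CHO): pendant –CHO: carbonyl C bonded to C and H → aldehyde.
  CH(CHO): pendant –CHO: carbonyl C bonded to C and H → aldehyde.
  CH(COOH): pendant –COOH: carbonyl C bonded to C and –OH → carboxylic acid.
  CO: –C(=O)– with carbon on both sides → ketone.
  CH(CONH2): pendant –CONH2: carbonyl C bonded to C and N → amide.
Distinct types present: aldehyde, alkene, amide, carboxylic acid, ketone.

5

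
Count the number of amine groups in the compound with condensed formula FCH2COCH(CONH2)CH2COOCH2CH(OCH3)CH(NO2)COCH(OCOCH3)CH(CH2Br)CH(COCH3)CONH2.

halogen on an sp³ carbon → alkyl halide.
–C(=O)– with carbon on both sides → ketone.
pendant –CONH2: carbonyl C bonded to C and N → amide.
–C(=O)–O–C with C on the carbonyl side → ester.
pendant –OCH3: C–O–C with sp³ C, no adjacent C=O → ether.
–NO2 on an sp³ carbon → nitro (the N=O is not a carbonyl).
–C(=O)– with carbon on both sides → ketone.
pendant –OC(=O)CH3: an acyloxy group → ester.
pendant –CH2X: halogen on sp³ carbon → alkyl halide.
pendant –COCH3: carbonyl C bonded to two carbons → ketone.
–C(=O)NH2: carbonyl C bonded to C and to N → amide (the N is not a separate amine).
No segment is a amine: CH(CONH2) is amide, not amine; CH(NO2) is nitro, not amine; CONH2 is amide, not amine. → 0.

0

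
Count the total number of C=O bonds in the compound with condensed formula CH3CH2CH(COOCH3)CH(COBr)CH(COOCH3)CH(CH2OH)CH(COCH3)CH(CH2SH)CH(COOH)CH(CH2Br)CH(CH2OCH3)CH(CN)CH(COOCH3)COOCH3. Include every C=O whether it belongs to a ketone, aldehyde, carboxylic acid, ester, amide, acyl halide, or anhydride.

7

CH(COOCH3): ester, 1 C=O (running total 1).
CH(COBr): acyl halide, 1 C=O (running total 2).
CH(COOCH3): ester, 1 C=O (running total 3).
CH(COCH3): ketone, 1 C=O (running total 4).
CH(COOH): carboxylic acid, 1 C=O (running total 5).
CH(COOCH3): ester, 1 C=O (running total 6).
COOCH3: ester, 1 C=O (running total 7).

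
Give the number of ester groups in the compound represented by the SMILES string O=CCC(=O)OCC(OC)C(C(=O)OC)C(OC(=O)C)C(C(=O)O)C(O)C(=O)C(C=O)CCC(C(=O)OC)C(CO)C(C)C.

4

Working along the chain:
  OHC: terminal –CHO: carbonyl C bonded to H and C → aldehyde.
  CH2COOCH2: –C(=O)–O–C with C on the carbonyl side → ester.
  CH(OCH3): pendant –OCH3: C–O–C with sp³ C, no adjacent C=O → ether.
  CH(COOCH3): pendant –COOCH3: carbonyl C bonded to C and –OCH3 → ester.
  CH(OCOCH3): pendant –OC(=O)CH3: an acyloxy group → ester.
  CH(COOH): pendant –COOH: carbonyl C bonded to C and –OH → carboxylic acid.
  CH(OH): –OH on an sp³ carbon → alcohol (secondary).
  CO: –C(=O)– with carbon on both sides → ketone.
  CH(CHO): pendant –CHO: carbonyl C bonded to C and H → aldehyde.
  CH(COOCH3): pendant –COOCH3: carbonyl C bonded to C and –OCH3 → ester.
  CH(CH2OH): pendant –CH2OH on an sp³ backbone C → alcohol.
Ester appears at: CH2COOCH2, CH(COOCH3), CH(OCOCH3), CH(COOCH3) → 4.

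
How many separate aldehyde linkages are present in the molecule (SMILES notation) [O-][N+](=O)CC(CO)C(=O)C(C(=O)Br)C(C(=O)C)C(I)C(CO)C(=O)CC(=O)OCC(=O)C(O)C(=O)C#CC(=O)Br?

0

–NO2 on carbon → nitro group.
pendant –CH2OH on an sp³ backbone C → alcohol.
–C(=O)– with carbon on both sides → ketone.
pendant –C(=O)X: carbonyl C bonded to C and halogen → acyl halide.
pendant –COCH3: carbonyl C bonded to two carbons → ketone.
halogen on an sp³ carbon → alkyl halide.
pendant –CH2OH on an sp³ backbone C → alcohol.
–C(=O)– with carbon on both sides → ketone.
–C(=O)–O–C with C on the carbonyl side → ester.
–C(=O)– with carbon on both sides → ketone.
–OH on an sp³ carbon → alcohol (secondary).
–C(=O)– with carbon on both sides → ketone.
C≡C triple bond → alkyne.
–C(=O)Br: carbonyl C bonded to C and to a halogen → acyl halide (not alkyl halide).
No segment is a aldehyde: CO is ketone, not aldehyde; CH(COBr) is acyl halide, not aldehyde; CH(COCH3) is ketone, not aldehyde. → 0.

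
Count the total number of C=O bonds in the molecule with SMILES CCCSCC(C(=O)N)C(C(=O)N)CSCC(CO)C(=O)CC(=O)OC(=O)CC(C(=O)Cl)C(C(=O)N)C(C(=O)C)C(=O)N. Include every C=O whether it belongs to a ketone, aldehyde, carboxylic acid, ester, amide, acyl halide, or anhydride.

CH(CONH2): amide, 1 C=O (running total 1).
CH(CONH2): amide, 1 C=O (running total 2).
CO: ketone, 1 C=O (running total 3).
CH2CO-O-COCH2: anhydride, 2 C=O (running total 5).
CH(COCl): acyl halide, 1 C=O (running total 6).
CH(CONH2): amide, 1 C=O (running total 7).
CH(COCH3): ketone, 1 C=O (running total 8).
CONH2: amide, 1 C=O (running total 9).

9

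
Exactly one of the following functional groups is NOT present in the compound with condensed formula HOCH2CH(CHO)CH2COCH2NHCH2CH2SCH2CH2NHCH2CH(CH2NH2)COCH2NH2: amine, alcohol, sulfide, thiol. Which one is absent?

thiol

alcohol: present (HOCH2 — HO– on an sp³ carbon → alcohol).
sulfide: present (CH2SCH2 — C–S–C linkage → sulfide (thioether)).
amine: present (CH2NHCH2 — C–N–C with sp³ carbons and no adjacent C=O → amine (secondary)).
thiol: no segment matches this pattern.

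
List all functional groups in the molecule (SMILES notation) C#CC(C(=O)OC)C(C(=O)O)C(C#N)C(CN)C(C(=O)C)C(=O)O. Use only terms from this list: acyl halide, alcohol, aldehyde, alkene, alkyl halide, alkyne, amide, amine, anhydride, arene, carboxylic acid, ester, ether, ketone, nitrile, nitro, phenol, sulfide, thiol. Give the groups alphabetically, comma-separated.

alkyne, amine, carboxylic acid, ester, ketone, nitrile

Taking each segment in turn:
  HC≡C: C≡C triple bond → alkyne.
  CH(COOCH3): pendant –COOCH3: carbonyl C bonded to C and –OCH3 → ester.
  CH(COOH): pendant –COOH: carbonyl C bonded to C and –OH → carboxylic acid.
  CH(CN): pendant –C≡N: nitrile.
  CH(CH2NH2): pendant –CH2NH2: N on sp³ C, no adjacent C=O → amine.
  CH(COCH3): pendant –COCH3: carbonyl C bonded to two carbons → ketone.
  COOH: –COOH: carbonyl C bonded to –OH and C → carboxylic acid (the –OH is not a separate alcohol).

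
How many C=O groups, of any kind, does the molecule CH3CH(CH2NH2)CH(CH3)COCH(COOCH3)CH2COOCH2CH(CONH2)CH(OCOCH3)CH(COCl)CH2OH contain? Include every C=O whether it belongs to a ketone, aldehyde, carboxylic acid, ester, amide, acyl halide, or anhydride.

CO: ketone, 1 C=O (running total 1).
CH(COOCH3): ester, 1 C=O (running total 2).
CH2COOCH2: ester, 1 C=O (running total 3).
CH(CONH2): amide, 1 C=O (running total 4).
CH(OCOCH3): ester, 1 C=O (running total 5).
CH(COCl): acyl halide, 1 C=O (running total 6).

6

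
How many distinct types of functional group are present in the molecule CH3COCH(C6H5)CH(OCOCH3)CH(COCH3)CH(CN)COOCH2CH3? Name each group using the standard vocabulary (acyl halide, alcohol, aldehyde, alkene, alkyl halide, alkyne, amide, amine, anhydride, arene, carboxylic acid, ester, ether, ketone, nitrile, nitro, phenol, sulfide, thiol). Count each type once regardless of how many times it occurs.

4

–C(=O)– with carbon on both sides → ketone.
pendant –C6H5: benzene ring → arene.
pendant –OC(=O)CH3: an acyloxy group → ester.
pendant –COCH3: carbonyl C bonded to two carbons → ketone.
pendant –C≡N: nitrile.
–C(=O)OCH2CH3: carbonyl C bonded to C and to –OEt → ester.
Distinct types present: arene, ester, ketone, nitrile.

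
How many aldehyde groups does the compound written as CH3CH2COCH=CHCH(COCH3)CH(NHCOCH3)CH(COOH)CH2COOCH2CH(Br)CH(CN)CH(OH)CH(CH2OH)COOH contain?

0

–C(=O)– with carbon on both sides → ketone.
C=C double bond → alkene.
pendant –COCH3: carbonyl C bonded to two carbons → ketone.
pendant –NHC(=O)CH3: N bonded to a carbonyl → amide (not amine).
pendant –COOH: carbonyl C bonded to C and –OH → carboxylic acid.
–C(=O)–O–C with C on the carbonyl side → ester.
halogen on an sp³ carbon → alkyl halide.
pendant –C≡N: nitrile.
–OH on an sp³ carbon → alcohol (secondary).
pendant –CH2OH on an sp³ backbone C → alcohol.
–COOH: carbonyl C bonded to –OH and C → carboxylic acid (the –OH is not a separate alcohol).
No segment is a aldehyde: CO is ketone, not aldehyde; CH(COCH3) is ketone, not aldehyde; CH(COOH) is carboxylic acid, not aldehyde. → 0.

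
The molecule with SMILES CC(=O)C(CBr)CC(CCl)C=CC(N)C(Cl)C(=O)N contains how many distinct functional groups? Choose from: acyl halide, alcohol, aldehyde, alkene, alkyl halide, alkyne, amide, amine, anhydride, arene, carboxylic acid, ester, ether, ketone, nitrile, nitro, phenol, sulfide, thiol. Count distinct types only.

Working along the chain:
  CO: –C(=O)– with carbon on both sides → ketone.
  CH(CH2Br): pendant –CH2X: halogen on sp³ carbon → alkyl halide.
  CH(CH2Cl): pendant –CH2X: halogen on sp³ carbon → alkyl halide.
  CH=CH: C=C double bond → alkene.
  CH(NH2): –NH2 on an sp³ carbon with no adjacent C=O → amine.
  CH(Cl): halogen on an sp³ carbon → alkyl halide.
  CONH2: –C(=O)NH2: carbonyl C bonded to C and to N → amide (the N is not a separate amine).
Distinct types present: alkene, alkyl halide, amide, amine, ketone.

5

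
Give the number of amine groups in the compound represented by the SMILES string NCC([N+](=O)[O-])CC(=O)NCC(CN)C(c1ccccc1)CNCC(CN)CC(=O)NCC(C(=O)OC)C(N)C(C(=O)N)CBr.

–NH2 on an sp³ carbon with no adjacent C=O → amine.
–NO2 on an sp³ carbon → nitro (the N=O is not a carbonyl).
–C(=O)–N– linkage → amide (the N is not an amine).
pendant –CH2NH2: N on sp³ C, no adjacent C=O → amine.
pendant –C6H5: benzene ring → arene.
C–N–C with sp³ carbons and no adjacent C=O → amine (secondary).
pendant –CH2NH2: N on sp³ C, no adjacent C=O → amine.
–C(=O)–N– linkage → amide (the N is not an amine).
pendant –COOCH3: carbonyl C bonded to C and –OCH3 → ester.
–NH2 on an sp³ carbon with no adjacent C=O → amine.
pendant –CONH2: carbonyl C bonded to C and N → amide.
halogen on an sp³ carbon → alkyl halide.
Amine appears at: H2NCH2, CH(CH2NH2), CH2NHCH2, CH(CH2NH2), CH(NH2) → 5.

5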